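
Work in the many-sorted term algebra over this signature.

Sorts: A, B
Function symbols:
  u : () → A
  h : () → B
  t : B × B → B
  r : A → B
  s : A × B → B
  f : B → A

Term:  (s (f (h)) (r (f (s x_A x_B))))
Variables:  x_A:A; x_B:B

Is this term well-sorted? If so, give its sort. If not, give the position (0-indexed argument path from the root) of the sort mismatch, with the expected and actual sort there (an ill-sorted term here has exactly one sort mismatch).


well-sorted; sort = B

    (h) : B
  (f (h)) : A
        x_A : A
        x_B : B
      (s x_A x_B) : B
    (f (s x_A x_B)) : A
  (r (f (s x_A x_B))) : B
(s (f (h)) (r (f (s x_A x_B)))) : B


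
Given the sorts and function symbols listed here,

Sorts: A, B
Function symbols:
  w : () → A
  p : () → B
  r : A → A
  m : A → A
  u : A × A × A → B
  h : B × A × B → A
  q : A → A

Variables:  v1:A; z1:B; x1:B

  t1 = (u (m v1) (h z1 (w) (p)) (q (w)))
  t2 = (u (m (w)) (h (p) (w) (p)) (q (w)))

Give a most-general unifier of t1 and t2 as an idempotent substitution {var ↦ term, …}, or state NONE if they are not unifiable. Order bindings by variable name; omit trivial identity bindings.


{v1 ↦ (w), z1 ↦ (p)}


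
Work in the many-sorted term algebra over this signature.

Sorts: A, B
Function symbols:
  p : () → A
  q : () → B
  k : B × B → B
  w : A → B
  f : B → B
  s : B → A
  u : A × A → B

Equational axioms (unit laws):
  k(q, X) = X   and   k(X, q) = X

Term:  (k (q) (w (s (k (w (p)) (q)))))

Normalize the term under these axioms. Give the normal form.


normal form = (w (s (w (p))))

1. (k (q) (w (s (k (w (p)) (q)))))  →  (w (s (k (w (p)) (q))))
2. (w (s (k (w (p)) (q))))  →  (w (s (w (p))))


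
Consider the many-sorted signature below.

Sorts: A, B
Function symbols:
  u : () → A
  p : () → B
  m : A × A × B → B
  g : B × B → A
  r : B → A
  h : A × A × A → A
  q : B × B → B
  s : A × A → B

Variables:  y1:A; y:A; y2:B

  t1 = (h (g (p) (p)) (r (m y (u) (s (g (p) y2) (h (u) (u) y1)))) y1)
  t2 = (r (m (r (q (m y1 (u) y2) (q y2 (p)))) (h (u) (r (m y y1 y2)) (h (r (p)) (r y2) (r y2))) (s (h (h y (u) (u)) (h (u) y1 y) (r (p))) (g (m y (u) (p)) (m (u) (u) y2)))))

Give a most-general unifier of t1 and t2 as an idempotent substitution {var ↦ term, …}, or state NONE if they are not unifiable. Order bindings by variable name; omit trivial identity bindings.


NONE (not unifiable)

head clash or occurs-check failure — not unifiable


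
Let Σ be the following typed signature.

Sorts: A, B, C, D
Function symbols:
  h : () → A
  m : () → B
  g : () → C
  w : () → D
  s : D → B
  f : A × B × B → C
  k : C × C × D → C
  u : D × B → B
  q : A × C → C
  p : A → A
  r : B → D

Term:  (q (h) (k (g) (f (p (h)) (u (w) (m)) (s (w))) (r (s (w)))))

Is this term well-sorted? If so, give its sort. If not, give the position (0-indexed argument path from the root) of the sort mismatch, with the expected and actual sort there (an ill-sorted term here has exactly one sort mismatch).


well-sorted; sort = C

  (h) : A
    (g) : C
        (h) : A
      (p (h)) : A
        (w) : D
        (m) : B
      (u (w) (m)) : B
        (w) : D
      (s (w)) : B
    (f (p (h)) (u (w) (m)) (s (w))) : C
        (w) : D
      (s (w)) : B
    (r (s (w))) : D
  (k (g) (f (p (h)) (u (w) (m)) (s (w))) (r (s (w)))) : C
(q (h) (k (g) (f (p (h)) (u (w) (m)) (s (w))) (r (s (w))))) : C


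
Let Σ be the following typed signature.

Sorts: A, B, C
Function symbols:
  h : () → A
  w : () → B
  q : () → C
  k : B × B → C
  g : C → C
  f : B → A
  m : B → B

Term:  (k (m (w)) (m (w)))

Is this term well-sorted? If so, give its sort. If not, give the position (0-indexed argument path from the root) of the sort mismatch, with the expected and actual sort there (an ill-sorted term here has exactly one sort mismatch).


well-sorted; sort = C

    (w) : B
  (m (w)) : B
    (w) : B
  (m (w)) : B
(k (m (w)) (m (w))) : C


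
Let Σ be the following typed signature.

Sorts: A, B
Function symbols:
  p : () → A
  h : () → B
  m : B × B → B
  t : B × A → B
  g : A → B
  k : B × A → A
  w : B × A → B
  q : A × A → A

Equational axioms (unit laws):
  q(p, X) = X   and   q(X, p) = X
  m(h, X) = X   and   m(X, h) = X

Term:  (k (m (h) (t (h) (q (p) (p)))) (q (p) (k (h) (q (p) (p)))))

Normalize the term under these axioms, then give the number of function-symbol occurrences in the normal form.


size = 7

1. (k (m (h) (t (h) (q (p) (p)))) (q (p) (k (h) (q (p) (p)))))  →  (k (t (h) (q (p) (p))) (q (p) (k (h) (q (p) (p)))))
2. (k (t (h) (q (p) (p))) (q (p) (k (h) (q (p) (p)))))  →  (k (t (h) (p)) (q (p) (k (h) (q (p) (p)))))
3. (k (t (h) (p)) (q (p) (k (h) (q (p) (p)))))  →  (k (t (h) (p)) (k (h) (q (p) (p))))
4. (k (t (h) (p)) (k (h) (q (p) (p))))  →  (k (t (h) (p)) (k (h) (p)))
normal form: (k (t (h) (p)) (k (h) (p)))


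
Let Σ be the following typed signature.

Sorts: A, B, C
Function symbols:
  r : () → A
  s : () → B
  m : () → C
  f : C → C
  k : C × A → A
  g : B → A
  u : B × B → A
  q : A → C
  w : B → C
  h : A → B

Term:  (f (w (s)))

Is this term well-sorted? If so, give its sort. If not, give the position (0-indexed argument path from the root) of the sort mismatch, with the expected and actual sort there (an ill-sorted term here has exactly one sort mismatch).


well-sorted; sort = C

    (s) : B
  (w (s)) : C
(f (w (s))) : C


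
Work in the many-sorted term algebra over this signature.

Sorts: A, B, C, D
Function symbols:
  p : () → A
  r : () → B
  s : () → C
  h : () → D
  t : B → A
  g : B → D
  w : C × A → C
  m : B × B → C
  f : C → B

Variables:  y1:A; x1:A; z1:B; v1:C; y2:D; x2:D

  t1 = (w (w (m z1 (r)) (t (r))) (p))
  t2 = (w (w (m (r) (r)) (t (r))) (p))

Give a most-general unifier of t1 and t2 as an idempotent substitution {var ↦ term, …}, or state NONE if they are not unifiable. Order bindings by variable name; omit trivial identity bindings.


{z1 ↦ (r)}


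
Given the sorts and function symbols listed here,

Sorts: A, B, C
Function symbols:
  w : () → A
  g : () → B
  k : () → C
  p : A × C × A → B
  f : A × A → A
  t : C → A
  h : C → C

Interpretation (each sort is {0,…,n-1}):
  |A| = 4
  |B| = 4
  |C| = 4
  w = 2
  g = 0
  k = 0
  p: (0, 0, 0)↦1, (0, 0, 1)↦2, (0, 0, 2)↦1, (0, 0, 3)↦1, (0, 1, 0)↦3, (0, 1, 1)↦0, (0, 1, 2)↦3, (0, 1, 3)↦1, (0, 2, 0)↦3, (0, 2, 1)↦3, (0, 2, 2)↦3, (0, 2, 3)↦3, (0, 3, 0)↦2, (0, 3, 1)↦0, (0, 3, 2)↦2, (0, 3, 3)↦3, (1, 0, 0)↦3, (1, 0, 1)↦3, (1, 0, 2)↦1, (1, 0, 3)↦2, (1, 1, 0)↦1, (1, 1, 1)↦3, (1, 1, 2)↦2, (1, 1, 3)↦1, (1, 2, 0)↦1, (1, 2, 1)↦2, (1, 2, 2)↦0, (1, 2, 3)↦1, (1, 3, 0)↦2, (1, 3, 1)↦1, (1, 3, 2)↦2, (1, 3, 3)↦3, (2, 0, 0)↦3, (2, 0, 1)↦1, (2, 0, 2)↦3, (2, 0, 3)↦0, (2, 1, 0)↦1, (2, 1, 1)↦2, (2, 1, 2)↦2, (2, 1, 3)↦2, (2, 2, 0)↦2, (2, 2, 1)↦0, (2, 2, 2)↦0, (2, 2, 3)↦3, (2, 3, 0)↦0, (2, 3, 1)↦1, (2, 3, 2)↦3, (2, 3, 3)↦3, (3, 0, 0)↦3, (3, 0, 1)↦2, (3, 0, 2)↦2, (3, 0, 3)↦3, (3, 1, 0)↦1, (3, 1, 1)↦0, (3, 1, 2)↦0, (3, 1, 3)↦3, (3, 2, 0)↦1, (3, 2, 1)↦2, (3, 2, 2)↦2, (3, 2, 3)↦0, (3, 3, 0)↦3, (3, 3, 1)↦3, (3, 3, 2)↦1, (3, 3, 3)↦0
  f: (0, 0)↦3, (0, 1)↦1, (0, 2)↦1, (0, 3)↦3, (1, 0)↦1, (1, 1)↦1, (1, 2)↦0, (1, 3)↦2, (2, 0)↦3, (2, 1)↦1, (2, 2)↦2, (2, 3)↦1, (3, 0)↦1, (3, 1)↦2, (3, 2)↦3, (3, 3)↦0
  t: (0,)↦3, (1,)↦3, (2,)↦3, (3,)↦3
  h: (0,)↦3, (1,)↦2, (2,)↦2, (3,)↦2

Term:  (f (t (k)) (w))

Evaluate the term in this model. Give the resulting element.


  k = 0
  (t (k)) = t(0,) = 3
  w = 2
  (f (t (k)) (w)) = f(3, 2) = 3

value = 3


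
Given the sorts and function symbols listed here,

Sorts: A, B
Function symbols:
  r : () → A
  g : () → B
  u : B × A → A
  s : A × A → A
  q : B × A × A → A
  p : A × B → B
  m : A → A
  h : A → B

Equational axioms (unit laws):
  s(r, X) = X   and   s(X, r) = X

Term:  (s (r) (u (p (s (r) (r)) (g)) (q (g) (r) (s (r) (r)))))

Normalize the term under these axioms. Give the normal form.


1. (s (r) (u (p (s (r) (r)) (g)) (q (g) (r) (s (r) (r)))))  →  (u (p (s (r) (r)) (g)) (q (g) (r) (s (r) (r))))
2. (u (p (s (r) (r)) (g)) (q (g) (r) (s (r) (r))))  →  (u (p (r) (g)) (q (g) (r) (s (r) (r))))
3. (u (p (r) (g)) (q (g) (r) (s (r) (r))))  →  (u (p (r) (g)) (q (g) (r) (r)))

normal form = (u (p (r) (g)) (q (g) (r) (r)))


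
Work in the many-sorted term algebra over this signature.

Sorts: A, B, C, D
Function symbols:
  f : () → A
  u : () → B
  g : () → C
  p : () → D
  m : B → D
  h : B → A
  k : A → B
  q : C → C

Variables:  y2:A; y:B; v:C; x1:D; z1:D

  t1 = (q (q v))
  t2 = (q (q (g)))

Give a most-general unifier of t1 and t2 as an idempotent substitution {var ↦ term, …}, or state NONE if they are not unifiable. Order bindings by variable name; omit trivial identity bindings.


{v ↦ (g)}


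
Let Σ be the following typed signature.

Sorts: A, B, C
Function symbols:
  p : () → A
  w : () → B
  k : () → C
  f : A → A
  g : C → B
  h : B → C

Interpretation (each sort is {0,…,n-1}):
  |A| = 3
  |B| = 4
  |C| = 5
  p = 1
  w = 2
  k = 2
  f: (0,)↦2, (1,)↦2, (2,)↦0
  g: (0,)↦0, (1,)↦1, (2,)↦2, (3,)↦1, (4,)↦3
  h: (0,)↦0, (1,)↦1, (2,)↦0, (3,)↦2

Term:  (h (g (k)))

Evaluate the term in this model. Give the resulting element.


  k = 2
  (g (k)) = g(2,) = 2
  (h (g (k))) = h(2,) = 0

value = 0


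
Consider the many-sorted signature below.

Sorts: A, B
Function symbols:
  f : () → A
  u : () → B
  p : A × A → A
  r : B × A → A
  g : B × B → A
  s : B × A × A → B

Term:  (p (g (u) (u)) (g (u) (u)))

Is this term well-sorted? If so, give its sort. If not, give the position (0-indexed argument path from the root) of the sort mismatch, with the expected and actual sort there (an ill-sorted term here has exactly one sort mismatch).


well-sorted; sort = A

    (u) : B
    (u) : B
  (g (u) (u)) : A
    (u) : B
    (u) : B
  (g (u) (u)) : A
(p (g (u) (u)) (g (u) (u))) : A


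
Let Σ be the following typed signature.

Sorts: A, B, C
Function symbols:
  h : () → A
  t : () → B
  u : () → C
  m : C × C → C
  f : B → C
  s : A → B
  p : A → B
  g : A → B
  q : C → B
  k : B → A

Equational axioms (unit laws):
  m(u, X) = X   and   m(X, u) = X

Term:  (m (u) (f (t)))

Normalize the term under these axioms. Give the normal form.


1. (m (u) (f (t)))  →  (f (t))

normal form = (f (t))


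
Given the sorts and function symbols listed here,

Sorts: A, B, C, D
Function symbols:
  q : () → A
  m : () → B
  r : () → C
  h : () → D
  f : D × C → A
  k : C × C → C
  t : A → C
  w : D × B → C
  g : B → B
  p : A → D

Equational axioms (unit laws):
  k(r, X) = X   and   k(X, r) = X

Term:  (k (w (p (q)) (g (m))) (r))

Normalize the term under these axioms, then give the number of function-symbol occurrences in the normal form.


size = 5

1. (k (w (p (q)) (g (m))) (r))  →  (w (p (q)) (g (m)))
normal form: (w (p (q)) (g (m)))


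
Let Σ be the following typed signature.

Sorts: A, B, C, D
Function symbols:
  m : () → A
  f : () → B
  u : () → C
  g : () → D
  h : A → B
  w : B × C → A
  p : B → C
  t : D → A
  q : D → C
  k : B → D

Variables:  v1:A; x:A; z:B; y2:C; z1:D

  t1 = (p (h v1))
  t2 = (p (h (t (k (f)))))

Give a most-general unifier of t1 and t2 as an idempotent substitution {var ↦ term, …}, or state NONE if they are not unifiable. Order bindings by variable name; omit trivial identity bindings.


{v1 ↦ (t (k (f)))}


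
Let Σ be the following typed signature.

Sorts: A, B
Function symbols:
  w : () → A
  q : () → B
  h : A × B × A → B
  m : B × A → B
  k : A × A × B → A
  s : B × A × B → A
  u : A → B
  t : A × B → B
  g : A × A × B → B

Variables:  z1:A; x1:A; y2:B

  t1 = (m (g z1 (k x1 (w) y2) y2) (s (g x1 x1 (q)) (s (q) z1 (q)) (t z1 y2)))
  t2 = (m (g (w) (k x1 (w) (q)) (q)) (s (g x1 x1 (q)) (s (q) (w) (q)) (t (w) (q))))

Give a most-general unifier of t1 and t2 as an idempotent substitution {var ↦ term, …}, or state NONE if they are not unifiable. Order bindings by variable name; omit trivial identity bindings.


{y2 ↦ (q), z1 ↦ (w)}


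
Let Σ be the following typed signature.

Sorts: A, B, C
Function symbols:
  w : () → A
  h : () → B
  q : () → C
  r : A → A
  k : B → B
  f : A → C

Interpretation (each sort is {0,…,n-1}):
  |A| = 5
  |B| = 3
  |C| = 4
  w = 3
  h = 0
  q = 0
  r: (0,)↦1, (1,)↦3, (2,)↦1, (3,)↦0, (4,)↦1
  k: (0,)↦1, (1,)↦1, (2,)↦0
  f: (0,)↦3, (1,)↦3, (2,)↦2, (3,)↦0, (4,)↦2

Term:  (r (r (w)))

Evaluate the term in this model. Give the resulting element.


value = 1

  w = 3
  (r (w)) = r(3,) = 0
  (r (r (w))) = r(0,) = 1


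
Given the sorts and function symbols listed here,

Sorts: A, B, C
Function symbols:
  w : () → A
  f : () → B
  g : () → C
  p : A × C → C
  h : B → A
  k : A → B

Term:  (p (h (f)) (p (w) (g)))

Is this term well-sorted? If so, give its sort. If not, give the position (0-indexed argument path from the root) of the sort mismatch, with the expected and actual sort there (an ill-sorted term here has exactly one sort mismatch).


    (f) : B
  (h (f)) : A
    (w) : A
    (g) : C
  (p (w) (g)) : C
(p (h (f)) (p (w) (g))) : C

well-sorted; sort = C


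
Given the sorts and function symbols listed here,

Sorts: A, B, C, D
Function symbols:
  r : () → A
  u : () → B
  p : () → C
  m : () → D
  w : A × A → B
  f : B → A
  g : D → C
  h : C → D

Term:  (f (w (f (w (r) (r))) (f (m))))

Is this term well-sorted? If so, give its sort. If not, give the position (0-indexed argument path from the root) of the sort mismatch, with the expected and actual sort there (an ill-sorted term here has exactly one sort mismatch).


        (r) : A
        (r) : A
      (w (r) (r)) : B
    (f (w (r) (r))) : A
      (m) : D
    (f (m)) : ✗ arg 0 at [0, 1, 0] has sort D, expected B

ill-sorted at position [0, 1, 0]: expected B, got D


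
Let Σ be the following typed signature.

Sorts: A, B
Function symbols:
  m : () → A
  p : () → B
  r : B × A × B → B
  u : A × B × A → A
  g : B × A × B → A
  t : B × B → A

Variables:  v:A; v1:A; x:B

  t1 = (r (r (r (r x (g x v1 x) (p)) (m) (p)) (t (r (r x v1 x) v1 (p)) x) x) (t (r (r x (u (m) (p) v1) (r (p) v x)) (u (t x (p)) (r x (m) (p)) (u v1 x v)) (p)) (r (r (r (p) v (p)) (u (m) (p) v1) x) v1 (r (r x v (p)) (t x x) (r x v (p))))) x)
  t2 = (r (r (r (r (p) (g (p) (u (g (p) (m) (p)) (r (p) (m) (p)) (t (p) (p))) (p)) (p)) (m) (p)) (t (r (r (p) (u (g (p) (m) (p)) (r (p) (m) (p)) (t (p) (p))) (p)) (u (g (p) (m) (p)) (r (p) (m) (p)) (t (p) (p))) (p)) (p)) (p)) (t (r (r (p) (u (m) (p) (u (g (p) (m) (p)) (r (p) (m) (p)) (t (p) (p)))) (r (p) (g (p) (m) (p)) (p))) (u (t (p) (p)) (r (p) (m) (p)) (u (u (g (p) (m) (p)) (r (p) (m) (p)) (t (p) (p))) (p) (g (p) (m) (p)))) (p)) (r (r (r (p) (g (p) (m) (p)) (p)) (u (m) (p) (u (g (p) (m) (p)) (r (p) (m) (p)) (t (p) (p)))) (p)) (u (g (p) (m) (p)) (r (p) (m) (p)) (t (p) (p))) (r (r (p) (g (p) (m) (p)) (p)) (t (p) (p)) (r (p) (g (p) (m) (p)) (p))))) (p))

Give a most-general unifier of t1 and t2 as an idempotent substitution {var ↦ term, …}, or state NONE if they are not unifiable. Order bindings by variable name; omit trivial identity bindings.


{v ↦ (g (p) (m) (p)), v1 ↦ (u (g (p) (m) (p)) (r (p) (m) (p)) (t (p) (p))), x ↦ (p)}


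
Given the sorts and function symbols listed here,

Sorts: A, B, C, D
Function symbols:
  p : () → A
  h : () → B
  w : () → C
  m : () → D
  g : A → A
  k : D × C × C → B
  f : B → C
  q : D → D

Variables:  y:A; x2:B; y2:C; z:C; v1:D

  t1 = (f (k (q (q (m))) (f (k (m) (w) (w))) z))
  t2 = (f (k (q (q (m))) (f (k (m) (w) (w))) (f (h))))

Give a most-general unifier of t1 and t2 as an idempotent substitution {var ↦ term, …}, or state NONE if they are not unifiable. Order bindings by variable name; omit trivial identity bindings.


{z ↦ (f (h))}


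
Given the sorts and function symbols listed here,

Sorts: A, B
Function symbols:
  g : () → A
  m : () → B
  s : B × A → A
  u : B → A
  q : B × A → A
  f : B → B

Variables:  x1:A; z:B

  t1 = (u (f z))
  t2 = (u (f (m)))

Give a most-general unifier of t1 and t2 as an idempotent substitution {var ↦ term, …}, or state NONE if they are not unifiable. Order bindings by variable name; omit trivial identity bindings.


{z ↦ (m)}


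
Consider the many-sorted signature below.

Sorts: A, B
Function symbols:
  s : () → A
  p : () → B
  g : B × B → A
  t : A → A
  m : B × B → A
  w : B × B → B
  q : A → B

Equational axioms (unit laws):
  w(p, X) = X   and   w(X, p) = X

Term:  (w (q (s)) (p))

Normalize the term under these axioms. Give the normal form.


1. (w (q (s)) (p))  →  (q (s))

normal form = (q (s))


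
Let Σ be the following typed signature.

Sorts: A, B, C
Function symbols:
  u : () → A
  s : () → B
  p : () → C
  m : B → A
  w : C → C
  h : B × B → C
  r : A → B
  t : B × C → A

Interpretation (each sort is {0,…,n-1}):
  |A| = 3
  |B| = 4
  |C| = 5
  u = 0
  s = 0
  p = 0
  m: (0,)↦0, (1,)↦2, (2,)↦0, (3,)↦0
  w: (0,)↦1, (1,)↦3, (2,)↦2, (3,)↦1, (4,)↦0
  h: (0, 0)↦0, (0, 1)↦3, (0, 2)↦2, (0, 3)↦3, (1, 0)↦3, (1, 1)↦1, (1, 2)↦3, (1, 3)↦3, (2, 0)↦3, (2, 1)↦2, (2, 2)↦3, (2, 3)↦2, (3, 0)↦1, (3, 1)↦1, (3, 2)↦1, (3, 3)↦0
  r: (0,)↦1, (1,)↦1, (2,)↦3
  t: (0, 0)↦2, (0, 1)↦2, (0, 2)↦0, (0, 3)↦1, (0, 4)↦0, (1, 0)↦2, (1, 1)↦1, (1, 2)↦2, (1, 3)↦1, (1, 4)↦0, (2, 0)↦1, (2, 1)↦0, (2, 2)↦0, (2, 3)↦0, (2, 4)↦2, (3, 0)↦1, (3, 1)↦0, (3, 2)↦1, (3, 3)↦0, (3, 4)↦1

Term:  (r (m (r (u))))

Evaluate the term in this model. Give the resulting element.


value = 3

  u = 0
  (r (u)) = r(0,) = 1
  (m (r (u))) = m(1,) = 2
  (r (m (r (u)))) = r(2,) = 3


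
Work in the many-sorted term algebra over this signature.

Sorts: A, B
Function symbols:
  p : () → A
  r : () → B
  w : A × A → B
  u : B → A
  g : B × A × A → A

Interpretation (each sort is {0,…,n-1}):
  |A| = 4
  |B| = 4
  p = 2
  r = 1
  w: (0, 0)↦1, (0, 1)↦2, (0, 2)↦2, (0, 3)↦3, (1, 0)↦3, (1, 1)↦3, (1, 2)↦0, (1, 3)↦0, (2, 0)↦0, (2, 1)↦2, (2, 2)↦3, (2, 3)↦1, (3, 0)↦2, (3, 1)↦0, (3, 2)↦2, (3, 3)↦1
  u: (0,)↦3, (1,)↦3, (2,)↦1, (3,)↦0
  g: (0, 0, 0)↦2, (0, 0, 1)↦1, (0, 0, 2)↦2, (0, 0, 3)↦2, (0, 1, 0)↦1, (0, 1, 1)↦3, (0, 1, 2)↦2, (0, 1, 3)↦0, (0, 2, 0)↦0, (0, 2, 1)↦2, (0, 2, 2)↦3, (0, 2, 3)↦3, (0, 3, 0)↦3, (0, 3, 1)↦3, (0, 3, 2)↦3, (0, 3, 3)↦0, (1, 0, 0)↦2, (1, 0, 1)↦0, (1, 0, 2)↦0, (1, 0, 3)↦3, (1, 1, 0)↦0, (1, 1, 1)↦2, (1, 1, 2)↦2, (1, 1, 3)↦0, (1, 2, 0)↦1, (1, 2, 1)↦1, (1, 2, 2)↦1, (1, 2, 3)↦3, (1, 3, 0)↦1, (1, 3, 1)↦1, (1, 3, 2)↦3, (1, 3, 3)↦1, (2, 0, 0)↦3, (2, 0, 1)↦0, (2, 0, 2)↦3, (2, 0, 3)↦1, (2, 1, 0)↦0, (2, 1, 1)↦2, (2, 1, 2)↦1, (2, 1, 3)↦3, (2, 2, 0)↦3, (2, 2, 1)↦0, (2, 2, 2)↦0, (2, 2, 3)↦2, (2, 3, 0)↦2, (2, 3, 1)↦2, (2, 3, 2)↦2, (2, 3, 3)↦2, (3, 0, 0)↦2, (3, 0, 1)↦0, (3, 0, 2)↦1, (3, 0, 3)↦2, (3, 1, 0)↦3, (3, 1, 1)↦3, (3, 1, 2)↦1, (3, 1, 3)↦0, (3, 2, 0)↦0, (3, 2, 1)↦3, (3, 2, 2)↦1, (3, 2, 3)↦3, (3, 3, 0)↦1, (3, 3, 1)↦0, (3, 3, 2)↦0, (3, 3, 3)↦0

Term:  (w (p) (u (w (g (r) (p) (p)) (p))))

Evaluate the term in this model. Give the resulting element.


value = 1

  p = 2
  r = 1
  p = 2
  p = 2
  (g (r) (p) (p)) = g(1, 2, 2) = 1
  p = 2
  (w (g (r) (p) (p)) (p)) = w(1, 2) = 0
  (u (w (g (r) (p) (p)) (p))) = u(0,) = 3
  (w (p) (u (w (g (r) (p) (p)) (p)))) = w(2, 3) = 1


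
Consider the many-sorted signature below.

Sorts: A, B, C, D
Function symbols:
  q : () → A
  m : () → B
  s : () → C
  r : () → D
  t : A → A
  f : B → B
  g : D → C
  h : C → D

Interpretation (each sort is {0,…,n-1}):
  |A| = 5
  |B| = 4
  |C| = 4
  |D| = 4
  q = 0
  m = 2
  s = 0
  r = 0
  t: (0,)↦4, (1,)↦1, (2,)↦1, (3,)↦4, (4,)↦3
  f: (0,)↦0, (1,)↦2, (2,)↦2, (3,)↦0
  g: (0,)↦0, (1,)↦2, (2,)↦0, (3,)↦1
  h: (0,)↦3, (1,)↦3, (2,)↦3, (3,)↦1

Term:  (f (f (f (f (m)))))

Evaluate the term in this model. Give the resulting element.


  m = 2
  (f (m)) = f(2,) = 2
  (f (f (m))) = f(2,) = 2
  (f (f (f (m)))) = f(2,) = 2
  (f (f (f (f (m))))) = f(2,) = 2

value = 2


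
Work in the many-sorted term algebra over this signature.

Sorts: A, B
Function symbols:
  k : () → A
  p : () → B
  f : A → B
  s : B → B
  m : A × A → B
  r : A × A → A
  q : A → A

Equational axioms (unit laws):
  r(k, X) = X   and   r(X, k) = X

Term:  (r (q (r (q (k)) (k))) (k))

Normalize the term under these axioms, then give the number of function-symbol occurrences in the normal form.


size = 3

1. (r (q (r (q (k)) (k))) (k))  →  (q (r (q (k)) (k)))
2. (q (r (q (k)) (k)))  →  (q (q (k)))
normal form: (q (q (k)))


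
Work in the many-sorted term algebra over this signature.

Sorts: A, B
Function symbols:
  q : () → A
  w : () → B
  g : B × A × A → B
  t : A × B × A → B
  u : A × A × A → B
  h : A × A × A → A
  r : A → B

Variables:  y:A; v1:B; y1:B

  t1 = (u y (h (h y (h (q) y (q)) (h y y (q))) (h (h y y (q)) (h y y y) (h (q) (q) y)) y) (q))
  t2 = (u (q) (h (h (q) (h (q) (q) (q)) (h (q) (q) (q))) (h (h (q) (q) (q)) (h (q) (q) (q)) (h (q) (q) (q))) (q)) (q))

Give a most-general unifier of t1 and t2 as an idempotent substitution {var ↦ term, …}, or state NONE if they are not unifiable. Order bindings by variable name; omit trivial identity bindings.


{y ↦ (q)}


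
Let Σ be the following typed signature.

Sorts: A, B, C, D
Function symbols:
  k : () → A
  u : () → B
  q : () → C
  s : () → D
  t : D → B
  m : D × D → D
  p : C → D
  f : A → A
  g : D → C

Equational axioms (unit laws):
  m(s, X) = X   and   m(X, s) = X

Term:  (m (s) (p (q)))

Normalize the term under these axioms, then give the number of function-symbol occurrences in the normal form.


1. (m (s) (p (q)))  →  (p (q))
normal form: (p (q))

size = 2


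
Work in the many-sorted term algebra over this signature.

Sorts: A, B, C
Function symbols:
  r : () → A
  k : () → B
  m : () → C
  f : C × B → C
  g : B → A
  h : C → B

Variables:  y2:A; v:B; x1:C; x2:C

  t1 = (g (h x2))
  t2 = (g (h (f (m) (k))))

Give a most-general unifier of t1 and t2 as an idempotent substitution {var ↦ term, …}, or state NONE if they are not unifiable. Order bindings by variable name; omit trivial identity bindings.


{x2 ↦ (f (m) (k))}


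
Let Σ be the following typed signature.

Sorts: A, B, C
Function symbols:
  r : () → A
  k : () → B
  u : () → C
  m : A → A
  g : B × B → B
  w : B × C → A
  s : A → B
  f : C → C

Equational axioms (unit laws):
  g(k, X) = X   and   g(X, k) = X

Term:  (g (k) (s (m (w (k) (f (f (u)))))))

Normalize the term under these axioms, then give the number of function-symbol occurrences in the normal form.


size = 7

1. (g (k) (s (m (w (k) (f (f (u)))))))  →  (s (m (w (k) (f (f (u))))))
normal form: (s (m (w (k) (f (f (u))))))


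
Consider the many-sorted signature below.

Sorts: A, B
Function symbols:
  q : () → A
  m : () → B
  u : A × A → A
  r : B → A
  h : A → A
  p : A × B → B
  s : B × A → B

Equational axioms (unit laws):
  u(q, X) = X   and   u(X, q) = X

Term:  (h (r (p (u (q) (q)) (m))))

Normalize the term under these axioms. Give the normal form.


1. (h (r (p (u (q) (q)) (m))))  →  (h (r (p (q) (m))))

normal form = (h (r (p (q) (m))))


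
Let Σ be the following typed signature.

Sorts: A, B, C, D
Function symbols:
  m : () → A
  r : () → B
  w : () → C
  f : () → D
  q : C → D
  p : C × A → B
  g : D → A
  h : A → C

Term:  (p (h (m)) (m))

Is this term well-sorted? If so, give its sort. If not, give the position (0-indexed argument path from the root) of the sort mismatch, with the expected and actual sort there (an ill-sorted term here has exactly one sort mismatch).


    (m) : A
  (h (m)) : C
  (m) : A
(p (h (m)) (m)) : B

well-sorted; sort = B


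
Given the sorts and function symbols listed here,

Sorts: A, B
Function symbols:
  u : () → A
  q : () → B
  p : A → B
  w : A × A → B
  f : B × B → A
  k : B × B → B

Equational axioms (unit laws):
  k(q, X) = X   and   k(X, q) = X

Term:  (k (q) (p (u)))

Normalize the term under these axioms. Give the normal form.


normal form = (p (u))

1. (k (q) (p (u)))  →  (p (u))


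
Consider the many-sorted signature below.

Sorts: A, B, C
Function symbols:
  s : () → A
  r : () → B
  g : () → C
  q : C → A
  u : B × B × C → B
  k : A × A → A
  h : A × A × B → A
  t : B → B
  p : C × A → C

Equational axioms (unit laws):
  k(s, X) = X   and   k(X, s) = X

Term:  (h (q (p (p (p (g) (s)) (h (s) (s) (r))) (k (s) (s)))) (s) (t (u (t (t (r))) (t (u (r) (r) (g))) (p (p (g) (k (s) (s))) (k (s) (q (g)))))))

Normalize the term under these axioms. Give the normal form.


1. (h (q (p (p (p (g) (s)) (h (s) (s) (r))) (k (s) (s)))) (s) (t (u (t (t (r))) (t (u (r) (r) (g))) (p (p (g) (k (s) (s))) (k (s) (q (g)))))))  →  (h (q (p (p (p (g) (s)) (h (s) (s) (r))) (s))) (s) (t (u (t (t (r))) (t (u (r) (r) (g))) (p (p (g) (k (s) (s))) (k (s) (q (g)))))))
2. (h (q (p (p (p (g) (s)) (h (s) (s) (r))) (s))) (s) (t (u (t (t (r))) (t (u (r) (r) (g))) (p (p (g) (k (s) (s))) (k (s) (q (g)))))))  →  (h (q (p (p (p (g) (s)) (h (s) (s) (r))) (s))) (s) (t (u (t (t (r))) (t (u (r) (r) (g))) (p (p (g) (s)) (k (s) (q (g)))))))
3. (h (q (p (p (p (g) (s)) (h (s) (s) (r))) (s))) (s) (t (u (t (t (r))) (t (u (r) (r) (g))) (p (p (g) (s)) (k (s) (q (g)))))))  →  (h (q (p (p (p (g) (s)) (h (s) (s) (r))) (s))) (s) (t (u (t (t (r))) (t (u (r) (r) (g))) (p (p (g) (s)) (q (g))))))

normal form = (h (q (p (p (p (g) (s)) (h (s) (s) (r))) (s))) (s) (t (u (t (t (r))) (t (u (r) (r) (g))) (p (p (g) (s)) (q (g))))))


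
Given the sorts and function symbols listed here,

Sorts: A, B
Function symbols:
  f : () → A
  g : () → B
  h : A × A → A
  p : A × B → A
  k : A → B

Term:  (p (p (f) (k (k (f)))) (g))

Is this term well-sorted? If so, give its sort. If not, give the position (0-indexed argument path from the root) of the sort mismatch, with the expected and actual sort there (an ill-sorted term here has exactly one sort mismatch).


    (f) : A
        (f) : A
      (k (f)) : B
    (k (k (f))) : ✗ arg 0 at [0, 1, 0] has sort B, expected A
  (g) : B

ill-sorted at position [0, 1, 0]: expected A, got B


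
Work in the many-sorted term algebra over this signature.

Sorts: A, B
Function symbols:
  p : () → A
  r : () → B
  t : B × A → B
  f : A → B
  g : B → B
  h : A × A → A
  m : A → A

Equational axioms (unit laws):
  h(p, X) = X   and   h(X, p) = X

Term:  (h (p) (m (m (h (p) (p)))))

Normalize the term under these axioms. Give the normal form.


1. (h (p) (m (m (h (p) (p)))))  →  (m (m (h (p) (p))))
2. (m (m (h (p) (p))))  →  (m (m (p)))

normal form = (m (m (p)))


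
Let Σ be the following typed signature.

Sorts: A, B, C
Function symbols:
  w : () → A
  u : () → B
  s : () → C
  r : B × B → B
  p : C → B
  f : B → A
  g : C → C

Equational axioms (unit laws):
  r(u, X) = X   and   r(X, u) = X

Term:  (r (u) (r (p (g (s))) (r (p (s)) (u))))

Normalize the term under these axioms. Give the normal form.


1. (r (u) (r (p (g (s))) (r (p (s)) (u))))  →  (r (p (g (s))) (r (p (s)) (u)))
2. (r (p (g (s))) (r (p (s)) (u)))  →  (r (p (g (s))) (p (s)))

normal form = (r (p (g (s))) (p (s)))


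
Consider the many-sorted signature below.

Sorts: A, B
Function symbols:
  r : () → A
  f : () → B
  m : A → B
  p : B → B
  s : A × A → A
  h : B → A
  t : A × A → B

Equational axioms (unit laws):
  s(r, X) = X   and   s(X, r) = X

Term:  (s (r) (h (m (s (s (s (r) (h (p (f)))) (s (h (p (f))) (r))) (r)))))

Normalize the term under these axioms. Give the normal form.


1. (s (r) (h (m (s (s (s (r) (h (p (f)))) (s (h (p (f))) (r))) (r)))))  →  (h (m (s (s (s (r) (h (p (f)))) (s (h (p (f))) (r))) (r))))
2. (h (m (s (s (s (r) (h (p (f)))) (s (h (p (f))) (r))) (r))))  →  (h (m (s (s (r) (h (p (f)))) (s (h (p (f))) (r)))))
3. (h (m (s (s (r) (h (p (f)))) (s (h (p (f))) (r)))))  →  (h (m (s (h (p (f))) (s (h (p (f))) (r)))))
4. (h (m (s (h (p (f))) (s (h (p (f))) (r)))))  →  (h (m (s (h (p (f))) (h (p (f))))))

normal form = (h (m (s (h (p (f))) (h (p (f))))))


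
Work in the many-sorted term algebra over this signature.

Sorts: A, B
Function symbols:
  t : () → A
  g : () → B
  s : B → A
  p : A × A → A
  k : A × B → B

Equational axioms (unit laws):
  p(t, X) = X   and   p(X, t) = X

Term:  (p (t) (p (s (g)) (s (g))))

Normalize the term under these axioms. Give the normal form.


1. (p (t) (p (s (g)) (s (g))))  →  (p (s (g)) (s (g)))

normal form = (p (s (g)) (s (g)))


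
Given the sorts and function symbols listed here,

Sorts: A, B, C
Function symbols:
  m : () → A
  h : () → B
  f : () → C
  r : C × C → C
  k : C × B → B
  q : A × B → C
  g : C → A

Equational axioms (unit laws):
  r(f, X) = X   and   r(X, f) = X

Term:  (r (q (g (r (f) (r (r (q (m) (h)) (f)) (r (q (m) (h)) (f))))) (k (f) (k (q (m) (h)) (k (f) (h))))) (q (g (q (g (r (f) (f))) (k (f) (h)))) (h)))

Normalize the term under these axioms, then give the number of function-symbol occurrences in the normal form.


1. (r (q (g (r (f) (r (r (q (m) (h)) (f)) (r (q (m) (h)) (f))))) (k (f) (k (q (m) (h)) (k (f) (h))))) (q (g (q (g (r (f) (f))) (k (f) (h)))) (h)))  →  (r (q (g (r (r (q (m) (h)) (f)) (r (q (m) (h)) (f)))) (k (f) (k (q (m) (h)) (k (f) (h))))) (q (g (q (g (r (f) (f))) (k (f) (h)))) (h)))
2. (r (q (g (r (r (q (m) (h)) (f)) (r (q (m) (h)) (f)))) (k (f) (k (q (m) (h)) (k (f) (h))))) (q (g (q (g (r (f) (f))) (k (f) (h)))) (h)))  →  (r (q (g (r (q (m) (h)) (r (q (m) (h)) (f)))) (k (f) (k (q (m) (h)) (k (f) (h))))) (q (g (q (g (r (f) (f))) (k (f) (h)))) (h)))
3. (r (q (g (r (q (m) (h)) (r (q (m) (h)) (f)))) (k (f) (k (q (m) (h)) (k (f) (h))))) (q (g (q (g (r (f) (f))) (k (f) (h)))) (h)))  →  (r (q (g (r (q (m) (h)) (q (m) (h)))) (k (f) (k (q (m) (h)) (k (f) (h))))) (q (g (q (g (r (f) (f))) (k (f) (h)))) (h)))
4. (r (q (g (r (q (m) (h)) (q (m) (h)))) (k (f) (k (q (m) (h)) (k (f) (h))))) (q (g (q (g (r (f) (f))) (k (f) (h)))) (h)))  →  (r (q (g (r (q (m) (h)) (q (m) (h)))) (k (f) (k (q (m) (h)) (k (f) (h))))) (q (g (q (g (f)) (k (f) (h)))) (h)))
normal form: (r (q (g (r (q (m) (h)) (q (m) (h)))) (k (f) (k (q (m) (h)) (k (f) (h))))) (q (g (q (g (f)) (k (f) (h)))) (h)))

size = 28


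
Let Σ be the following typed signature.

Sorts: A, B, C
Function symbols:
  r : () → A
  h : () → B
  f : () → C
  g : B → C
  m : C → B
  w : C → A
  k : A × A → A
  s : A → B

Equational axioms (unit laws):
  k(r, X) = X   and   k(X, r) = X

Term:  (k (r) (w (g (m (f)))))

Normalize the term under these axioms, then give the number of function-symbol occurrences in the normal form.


1. (k (r) (w (g (m (f)))))  →  (w (g (m (f))))
normal form: (w (g (m (f))))

size = 4


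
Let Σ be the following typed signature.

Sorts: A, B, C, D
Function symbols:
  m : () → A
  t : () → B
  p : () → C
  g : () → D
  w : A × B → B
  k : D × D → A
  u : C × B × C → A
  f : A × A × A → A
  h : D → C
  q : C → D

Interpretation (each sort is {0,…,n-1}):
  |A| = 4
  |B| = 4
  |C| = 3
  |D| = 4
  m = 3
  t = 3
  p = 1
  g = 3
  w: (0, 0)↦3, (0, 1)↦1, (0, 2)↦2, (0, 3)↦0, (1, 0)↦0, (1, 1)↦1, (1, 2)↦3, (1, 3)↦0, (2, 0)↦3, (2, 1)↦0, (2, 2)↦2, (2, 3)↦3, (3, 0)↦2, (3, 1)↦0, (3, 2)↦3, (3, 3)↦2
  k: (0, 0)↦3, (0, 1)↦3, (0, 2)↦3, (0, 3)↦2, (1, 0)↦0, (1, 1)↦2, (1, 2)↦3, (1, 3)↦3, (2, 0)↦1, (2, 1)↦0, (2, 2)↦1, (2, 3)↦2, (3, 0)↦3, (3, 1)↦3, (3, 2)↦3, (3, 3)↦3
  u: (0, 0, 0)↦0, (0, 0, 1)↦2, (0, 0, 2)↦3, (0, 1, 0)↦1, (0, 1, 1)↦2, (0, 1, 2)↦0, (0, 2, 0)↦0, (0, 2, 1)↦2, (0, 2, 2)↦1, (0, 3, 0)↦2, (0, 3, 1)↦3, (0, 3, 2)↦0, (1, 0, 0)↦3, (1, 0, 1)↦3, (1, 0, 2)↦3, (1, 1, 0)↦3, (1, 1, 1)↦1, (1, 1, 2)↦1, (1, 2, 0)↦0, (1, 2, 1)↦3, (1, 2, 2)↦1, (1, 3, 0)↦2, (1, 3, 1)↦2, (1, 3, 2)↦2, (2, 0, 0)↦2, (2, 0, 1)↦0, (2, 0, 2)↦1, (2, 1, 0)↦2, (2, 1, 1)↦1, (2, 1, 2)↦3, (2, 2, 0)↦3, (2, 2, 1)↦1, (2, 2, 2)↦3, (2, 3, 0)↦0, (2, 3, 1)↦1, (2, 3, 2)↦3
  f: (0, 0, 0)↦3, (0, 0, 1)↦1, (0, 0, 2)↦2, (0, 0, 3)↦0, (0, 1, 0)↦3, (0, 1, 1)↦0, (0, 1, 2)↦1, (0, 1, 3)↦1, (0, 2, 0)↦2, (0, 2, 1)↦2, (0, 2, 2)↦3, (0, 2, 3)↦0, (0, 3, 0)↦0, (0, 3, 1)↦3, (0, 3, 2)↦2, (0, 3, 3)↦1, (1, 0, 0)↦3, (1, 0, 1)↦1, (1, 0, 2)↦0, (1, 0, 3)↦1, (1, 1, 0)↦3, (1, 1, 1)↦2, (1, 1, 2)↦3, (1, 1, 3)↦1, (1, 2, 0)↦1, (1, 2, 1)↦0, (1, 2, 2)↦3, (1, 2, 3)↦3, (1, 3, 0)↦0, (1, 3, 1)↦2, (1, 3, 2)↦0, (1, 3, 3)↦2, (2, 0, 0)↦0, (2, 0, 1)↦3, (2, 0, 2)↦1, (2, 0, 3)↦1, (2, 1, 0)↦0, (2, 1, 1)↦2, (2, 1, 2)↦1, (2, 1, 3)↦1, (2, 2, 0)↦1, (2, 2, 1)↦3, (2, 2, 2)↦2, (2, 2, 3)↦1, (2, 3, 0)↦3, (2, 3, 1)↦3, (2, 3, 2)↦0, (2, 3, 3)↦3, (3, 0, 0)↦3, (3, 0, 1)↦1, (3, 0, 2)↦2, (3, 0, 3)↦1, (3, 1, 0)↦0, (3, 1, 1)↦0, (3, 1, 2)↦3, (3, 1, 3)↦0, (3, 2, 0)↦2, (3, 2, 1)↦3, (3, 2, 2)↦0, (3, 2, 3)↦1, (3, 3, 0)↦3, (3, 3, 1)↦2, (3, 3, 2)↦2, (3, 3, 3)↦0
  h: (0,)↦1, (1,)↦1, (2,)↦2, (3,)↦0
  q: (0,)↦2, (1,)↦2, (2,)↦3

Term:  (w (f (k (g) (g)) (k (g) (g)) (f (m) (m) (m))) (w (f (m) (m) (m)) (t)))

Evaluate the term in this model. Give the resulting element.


value = 2

  g = 3
  g = 3
  (k (g) (g)) = k(3, 3) = 3
  g = 3
  g = 3
  (k (g) (g)) = k(3, 3) = 3
  m = 3
  m = 3
  m = 3
  (f (m) (m) (m)) = f(3, 3, 3) = 0
  (f (k (g) (g)) (k (g) (g)) (f (m) (m) (m))) = f(3, 3, 0) = 3
  m = 3
  m = 3
  m = 3
  (f (m) (m) (m)) = f(3, 3, 3) = 0
  t = 3
  (w (f (m) (m) (m)) (t)) = w(0, 3) = 0
  (w (f (k (g) (g)) (k (g) (g)) (f (m) (m) (m))) (w (f (m) (m) (m)) (t))) = w(3, 0) = 2


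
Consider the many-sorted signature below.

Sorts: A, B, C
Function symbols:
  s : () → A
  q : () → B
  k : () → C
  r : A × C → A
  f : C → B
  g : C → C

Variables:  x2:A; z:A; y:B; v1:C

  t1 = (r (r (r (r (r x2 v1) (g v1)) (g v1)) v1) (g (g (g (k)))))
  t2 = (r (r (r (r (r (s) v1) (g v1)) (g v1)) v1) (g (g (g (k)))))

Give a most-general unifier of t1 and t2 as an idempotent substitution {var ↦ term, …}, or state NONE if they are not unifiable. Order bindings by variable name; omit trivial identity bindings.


{x2 ↦ (s)}


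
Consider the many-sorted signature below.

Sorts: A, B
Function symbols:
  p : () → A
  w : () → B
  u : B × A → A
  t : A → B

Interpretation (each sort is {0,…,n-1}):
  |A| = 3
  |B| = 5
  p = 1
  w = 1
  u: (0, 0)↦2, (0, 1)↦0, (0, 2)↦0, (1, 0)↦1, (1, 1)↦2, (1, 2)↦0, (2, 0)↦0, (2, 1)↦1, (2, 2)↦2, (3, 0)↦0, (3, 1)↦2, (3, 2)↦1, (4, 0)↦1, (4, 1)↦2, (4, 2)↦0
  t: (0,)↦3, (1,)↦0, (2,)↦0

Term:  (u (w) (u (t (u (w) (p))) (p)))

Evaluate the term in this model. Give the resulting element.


value = 1

  w = 1
  w = 1
  p = 1
  (u (w) (p)) = u(1, 1) = 2
  (t (u (w) (p))) = t(2,) = 0
  p = 1
  (u (t (u (w) (p))) (p)) = u(0, 1) = 0
  (u (w) (u (t (u (w) (p))) (p))) = u(1, 0) = 1


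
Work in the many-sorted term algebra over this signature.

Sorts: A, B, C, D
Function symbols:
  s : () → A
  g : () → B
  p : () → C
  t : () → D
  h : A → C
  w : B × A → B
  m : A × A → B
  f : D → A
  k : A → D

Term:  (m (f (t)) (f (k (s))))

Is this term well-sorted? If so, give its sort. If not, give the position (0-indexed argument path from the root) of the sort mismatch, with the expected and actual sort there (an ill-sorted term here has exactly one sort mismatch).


    (t) : D
  (f (t)) : A
      (s) : A
    (k (s)) : D
  (f (k (s))) : A
(m (f (t)) (f (k (s)))) : B

well-sorted; sort = B


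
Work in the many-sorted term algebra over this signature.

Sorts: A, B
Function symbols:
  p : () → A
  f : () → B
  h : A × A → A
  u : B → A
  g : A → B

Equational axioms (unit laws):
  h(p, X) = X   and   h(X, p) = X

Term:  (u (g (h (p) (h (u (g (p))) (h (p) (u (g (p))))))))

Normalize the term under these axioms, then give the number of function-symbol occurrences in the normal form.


size = 9

1. (u (g (h (p) (h (u (g (p))) (h (p) (u (g (p))))))))  →  (u (g (h (u (g (p))) (h (p) (u (g (p)))))))
2. (u (g (h (u (g (p))) (h (p) (u (g (p)))))))  →  (u (g (h (u (g (p))) (u (g (p))))))
normal form: (u (g (h (u (g (p))) (u (g (p))))))


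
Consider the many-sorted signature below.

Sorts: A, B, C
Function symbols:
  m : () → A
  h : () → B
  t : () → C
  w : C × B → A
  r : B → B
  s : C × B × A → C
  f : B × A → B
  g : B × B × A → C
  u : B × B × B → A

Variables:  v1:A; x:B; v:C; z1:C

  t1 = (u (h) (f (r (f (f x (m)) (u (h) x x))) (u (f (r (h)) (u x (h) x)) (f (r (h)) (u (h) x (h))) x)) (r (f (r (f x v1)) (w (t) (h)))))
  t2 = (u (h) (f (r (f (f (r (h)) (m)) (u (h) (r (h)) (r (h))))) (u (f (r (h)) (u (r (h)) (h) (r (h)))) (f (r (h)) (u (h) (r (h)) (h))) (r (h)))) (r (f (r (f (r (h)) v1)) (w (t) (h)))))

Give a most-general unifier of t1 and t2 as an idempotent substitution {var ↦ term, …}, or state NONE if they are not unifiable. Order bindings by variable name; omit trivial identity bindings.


{x ↦ (r (h))}


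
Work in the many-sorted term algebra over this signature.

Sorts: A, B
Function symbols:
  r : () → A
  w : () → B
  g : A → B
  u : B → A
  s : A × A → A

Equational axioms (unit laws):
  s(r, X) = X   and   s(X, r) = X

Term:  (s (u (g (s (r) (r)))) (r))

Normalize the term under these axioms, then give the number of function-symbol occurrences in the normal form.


1. (s (u (g (s (r) (r)))) (r))  →  (u (g (s (r) (r))))
2. (u (g (s (r) (r))))  →  (u (g (r)))
normal form: (u (g (r)))

size = 3


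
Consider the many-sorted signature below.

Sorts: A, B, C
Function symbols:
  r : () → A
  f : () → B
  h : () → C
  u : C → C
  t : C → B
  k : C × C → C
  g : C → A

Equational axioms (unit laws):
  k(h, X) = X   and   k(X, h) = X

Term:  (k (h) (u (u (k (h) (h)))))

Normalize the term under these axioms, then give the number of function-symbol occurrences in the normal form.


1. (k (h) (u (u (k (h) (h)))))  →  (u (u (k (h) (h))))
2. (u (u (k (h) (h))))  →  (u (u (h)))
normal form: (u (u (h)))

size = 3


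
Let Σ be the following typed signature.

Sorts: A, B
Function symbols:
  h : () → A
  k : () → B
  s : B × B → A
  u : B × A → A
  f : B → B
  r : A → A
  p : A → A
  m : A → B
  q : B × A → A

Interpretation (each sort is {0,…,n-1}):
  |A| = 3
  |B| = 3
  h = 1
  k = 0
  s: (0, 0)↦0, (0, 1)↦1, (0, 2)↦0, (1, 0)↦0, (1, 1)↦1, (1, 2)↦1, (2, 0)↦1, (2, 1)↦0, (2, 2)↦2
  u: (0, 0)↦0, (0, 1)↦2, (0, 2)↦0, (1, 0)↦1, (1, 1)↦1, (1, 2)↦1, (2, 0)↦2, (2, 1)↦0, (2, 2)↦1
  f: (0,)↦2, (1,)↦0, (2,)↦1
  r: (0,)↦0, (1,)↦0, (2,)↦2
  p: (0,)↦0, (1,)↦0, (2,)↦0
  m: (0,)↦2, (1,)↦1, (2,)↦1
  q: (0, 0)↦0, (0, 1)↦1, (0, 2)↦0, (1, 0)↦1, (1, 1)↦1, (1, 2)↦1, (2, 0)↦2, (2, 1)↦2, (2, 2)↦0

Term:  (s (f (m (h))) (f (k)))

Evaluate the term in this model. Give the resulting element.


  h = 1
  (m (h)) = m(1,) = 1
  (f (m (h))) = f(1,) = 0
  k = 0
  (f (k)) = f(0,) = 2
  (s (f (m (h))) (f (k))) = s(0, 2) = 0

value = 0


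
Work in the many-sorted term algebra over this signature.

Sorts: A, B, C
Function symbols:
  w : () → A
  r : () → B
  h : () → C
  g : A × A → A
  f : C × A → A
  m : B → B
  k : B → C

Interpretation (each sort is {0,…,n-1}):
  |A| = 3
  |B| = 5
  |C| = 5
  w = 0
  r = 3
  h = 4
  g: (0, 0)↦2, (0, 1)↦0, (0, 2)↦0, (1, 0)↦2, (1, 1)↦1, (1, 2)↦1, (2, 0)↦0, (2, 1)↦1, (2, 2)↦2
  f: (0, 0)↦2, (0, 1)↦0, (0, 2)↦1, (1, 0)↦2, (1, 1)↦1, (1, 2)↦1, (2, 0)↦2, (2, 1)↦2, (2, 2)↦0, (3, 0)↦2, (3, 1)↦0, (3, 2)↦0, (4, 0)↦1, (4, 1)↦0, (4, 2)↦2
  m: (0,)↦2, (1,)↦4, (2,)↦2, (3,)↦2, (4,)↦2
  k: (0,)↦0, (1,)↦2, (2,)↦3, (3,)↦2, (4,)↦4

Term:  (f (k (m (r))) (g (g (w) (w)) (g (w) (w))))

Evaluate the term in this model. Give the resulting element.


value = 0

  r = 3
  (m (r)) = m(3,) = 2
  (k (m (r))) = k(2,) = 3
  w = 0
  w = 0
  (g (w) (w)) = g(0, 0) = 2
  w = 0
  w = 0
  (g (w) (w)) = g(0, 0) = 2
  (g (g (w) (w)) (g (w) (w))) = g(2, 2) = 2
  (f (k (m (r))) (g (g (w) (w)) (g (w) (w)))) = f(3, 2) = 0
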